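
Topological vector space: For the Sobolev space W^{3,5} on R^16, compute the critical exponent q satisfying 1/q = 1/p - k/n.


Using the Sobolev embedding formula: 1/q = 1/p - k/n
1/q = 1/5 - 3/16 = 1/80
q = 1/(1/80) = 80

80.0000


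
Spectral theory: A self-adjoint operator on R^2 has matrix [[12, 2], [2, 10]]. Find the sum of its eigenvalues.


For a self-adjoint (symmetric) matrix, the eigenvalues are real.
The sum of eigenvalues equals the trace of the matrix.
trace = 12 + 10 = 22

22


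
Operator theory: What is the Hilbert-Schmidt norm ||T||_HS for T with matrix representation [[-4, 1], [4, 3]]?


The Hilbert-Schmidt norm is sqrt(sum of squares of all entries).
Sum of squares = (-4)^2 + 1^2 + 4^2 + 3^2
= 16 + 1 + 16 + 9 = 42
||T||_HS = sqrt(42) = 6.4807

6.4807


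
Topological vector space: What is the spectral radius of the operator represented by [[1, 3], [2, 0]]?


For a 2x2 matrix, eigenvalues satisfy lambda^2 - (trace)*lambda + det = 0
trace = 1 + 0 = 1
det = 1*0 - 3*2 = -6
discriminant = 1^2 - 4*(-6) = 25
spectral radius = max |eigenvalue| = 3.0000

3.0000


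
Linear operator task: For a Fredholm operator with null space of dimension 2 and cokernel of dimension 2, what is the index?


The Fredholm index is defined as ind(T) = dim(ker T) - dim(coker T)
= 2 - 2
= 0

0


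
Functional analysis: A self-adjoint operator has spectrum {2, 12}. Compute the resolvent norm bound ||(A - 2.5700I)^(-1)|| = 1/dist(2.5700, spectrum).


dist(2.5700, {2, 12}) = min(|2.5700 - 2|, |2.5700 - 12|)
= min(0.5700, 9.4300) = 0.5700
Resolvent bound = 1/0.5700 = 1.7544

1.7544


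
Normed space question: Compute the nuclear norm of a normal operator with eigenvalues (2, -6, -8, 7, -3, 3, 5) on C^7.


For a normal operator, singular values equal |eigenvalues|.
Trace norm = sum |lambda_i| = 2 + 6 + 8 + 7 + 3 + 3 + 5
= 34

34


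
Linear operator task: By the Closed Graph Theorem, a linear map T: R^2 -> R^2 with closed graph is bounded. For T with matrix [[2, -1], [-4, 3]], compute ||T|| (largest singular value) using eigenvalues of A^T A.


A^T A = [[20, -14], [-14, 10]]
trace(A^T A) = 30, det(A^T A) = 4
discriminant = 30^2 - 4*4 = 884
Largest eigenvalue of A^T A = (trace + sqrt(disc))/2 = 29.8661
||T|| = sqrt(29.8661) = 5.4650

5.4650


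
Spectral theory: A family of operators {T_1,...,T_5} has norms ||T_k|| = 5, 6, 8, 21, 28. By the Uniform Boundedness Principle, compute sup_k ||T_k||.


By the Uniform Boundedness Principle, the supremum of norms is finite.
sup_k ||T_k|| = max(5, 6, 8, 21, 28) = 28

28


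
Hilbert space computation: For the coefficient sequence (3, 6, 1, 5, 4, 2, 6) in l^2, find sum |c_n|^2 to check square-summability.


sum |c_n|^2 = 3^2 + 6^2 + 1^2 + 5^2 + 4^2 + 2^2 + 6^2
= 9 + 36 + 1 + 25 + 16 + 4 + 36
= 127

127


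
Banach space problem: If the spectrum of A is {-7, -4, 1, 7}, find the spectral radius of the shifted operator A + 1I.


Spectrum of A + 1I = {-6, -3, 2, 8}
Spectral radius = max |lambda| over the shifted spectrum
= max(6, 3, 2, 8) = 8

8


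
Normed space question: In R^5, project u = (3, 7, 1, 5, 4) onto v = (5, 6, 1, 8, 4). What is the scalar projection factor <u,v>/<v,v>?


Computing <u,v> = 3*5 + 7*6 + 1*1 + 5*8 + 4*4 = 114
Computing <v,v> = 5^2 + 6^2 + 1^2 + 8^2 + 4^2 = 142
Projection coefficient = 114/142 = 0.8028

0.8028


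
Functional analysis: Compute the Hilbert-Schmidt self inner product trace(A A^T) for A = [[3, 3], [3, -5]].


trace(A * A^T) = sum of squares of all entries
= 3^2 + 3^2 + 3^2 + (-5)^2
= 9 + 9 + 9 + 25
= 52

52


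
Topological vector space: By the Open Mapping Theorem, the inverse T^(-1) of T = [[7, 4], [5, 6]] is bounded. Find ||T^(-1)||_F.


det(T) = 7*6 - 4*5 = 22
T^(-1) = (1/22) * [[6, -4], [-5, 7]] = [[0.2727, -0.1818], [-0.2273, 0.3182]]
||T^(-1)||_F^2 = 0.2727^2 + (-0.1818)^2 + (-0.2273)^2 + 0.3182^2 = 0.2603
||T^(-1)||_F = sqrt(0.2603) = 0.5102

0.5102


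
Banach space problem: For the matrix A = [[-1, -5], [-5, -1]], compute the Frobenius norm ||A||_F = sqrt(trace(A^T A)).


||A||_F^2 = sum a_ij^2
= (-1)^2 + (-5)^2 + (-5)^2 + (-1)^2
= 1 + 25 + 25 + 1 = 52
||A||_F = sqrt(52) = 7.2111

7.2111


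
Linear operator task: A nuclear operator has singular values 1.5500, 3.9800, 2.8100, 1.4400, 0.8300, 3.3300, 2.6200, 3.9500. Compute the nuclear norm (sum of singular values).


The nuclear norm is the sum of all singular values.
||T||_1 = 1.5500 + 3.9800 + 2.8100 + 1.4400 + 0.8300 + 3.3300 + 2.6200 + 3.9500
= 20.5100

20.5100


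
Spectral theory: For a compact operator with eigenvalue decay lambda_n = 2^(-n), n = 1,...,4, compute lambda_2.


The eigenvalue formula gives lambda_2 = 1/2^2
= 1/4
= 0.2500

0.2500


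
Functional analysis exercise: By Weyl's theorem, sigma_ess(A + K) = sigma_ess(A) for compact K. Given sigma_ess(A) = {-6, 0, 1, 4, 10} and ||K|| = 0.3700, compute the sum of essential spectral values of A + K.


By Weyl's theorem, the essential spectrum is invariant under compact perturbations.
sigma_ess(A + K) = sigma_ess(A) = {-6, 0, 1, 4, 10}
Sum = -6 + 0 + 1 + 4 + 10 = 9

9


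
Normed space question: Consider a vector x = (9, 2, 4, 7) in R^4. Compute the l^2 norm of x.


The l^2 norm = (sum |x_i|^2)^(1/2)
Sum of 2th powers = 81 + 4 + 16 + 49 = 150
||x||_2 = (150)^(1/2) = 12.2474

12.2474


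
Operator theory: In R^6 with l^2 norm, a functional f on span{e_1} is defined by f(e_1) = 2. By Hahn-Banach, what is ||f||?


The norm of f is given by ||f|| = sup_{||x||=1} |f(x)|.
On span{e_1}, ||e_1|| = 1, so ||f|| = |f(e_1)| / ||e_1||
= |2| / 1 = 2.0000

2.0000


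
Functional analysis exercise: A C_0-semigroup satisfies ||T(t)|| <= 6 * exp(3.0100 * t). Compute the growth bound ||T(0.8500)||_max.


||T(0.8500)|| <= 6 * exp(3.0100 * 0.8500)
= 6 * exp(2.5585)
= 6 * 12.9164
= 77.4986

77.4986


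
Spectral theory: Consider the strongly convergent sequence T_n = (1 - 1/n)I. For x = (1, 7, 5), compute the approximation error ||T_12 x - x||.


T_12 x - x = (1 - 1/12)x - x = -x/12
||x|| = sqrt(75) = 8.6603
||T_12 x - x|| = ||x||/12 = 8.6603/12 = 0.7217

0.7217


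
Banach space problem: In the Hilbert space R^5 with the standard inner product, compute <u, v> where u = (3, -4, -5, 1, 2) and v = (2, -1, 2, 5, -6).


Computing the standard inner product <u, v> = sum u_i * v_i
= 3*2 + -4*-1 + -5*2 + 1*5 + 2*-6
= 6 + 4 + -10 + 5 + -12
= -7

-7


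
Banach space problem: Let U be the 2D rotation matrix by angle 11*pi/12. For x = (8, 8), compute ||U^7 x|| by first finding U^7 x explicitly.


U is a rotation by theta = 11*pi/12
U^7 = rotation by 7*theta = 77*pi/12 = 5*pi/12 (mod 2*pi)
cos(5*pi/12) = 0.2588, sin(5*pi/12) = 0.9659
U^7 x = (0.2588 * 8 - 0.9659 * 8, 0.9659 * 8 + 0.2588 * 8)
= (-5.6569, 9.7980)
||U^7 x|| = sqrt((-5.6569)^2 + 9.7980^2) = sqrt(128.0000) = 11.3137

11.3137


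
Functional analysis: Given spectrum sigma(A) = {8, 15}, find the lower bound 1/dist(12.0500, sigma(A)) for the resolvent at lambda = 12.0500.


dist(12.0500, {8, 15}) = min(|12.0500 - 8|, |12.0500 - 15|)
= min(4.0500, 2.9500) = 2.9500
Resolvent bound = 1/2.9500 = 0.3390

0.3390


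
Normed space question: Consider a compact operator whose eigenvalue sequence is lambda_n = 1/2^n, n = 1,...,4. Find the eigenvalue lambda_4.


The eigenvalue formula gives lambda_4 = 1/2^4
= 1/16
= 0.0625

0.0625


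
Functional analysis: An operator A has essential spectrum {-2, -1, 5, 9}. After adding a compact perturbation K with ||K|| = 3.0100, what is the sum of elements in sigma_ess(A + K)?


By Weyl's theorem, the essential spectrum is invariant under compact perturbations.
sigma_ess(A + K) = sigma_ess(A) = {-2, -1, 5, 9}
Sum = -2 + -1 + 5 + 9 = 11

11


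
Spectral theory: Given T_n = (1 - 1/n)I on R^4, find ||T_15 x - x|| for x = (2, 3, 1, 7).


T_15 x - x = (1 - 1/15)x - x = -x/15
||x|| = sqrt(63) = 7.9373
||T_15 x - x|| = ||x||/15 = 7.9373/15 = 0.5292

0.5292


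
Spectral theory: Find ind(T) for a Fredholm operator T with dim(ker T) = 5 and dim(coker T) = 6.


The Fredholm index is defined as ind(T) = dim(ker T) - dim(coker T)
= 5 - 6
= -1

-1


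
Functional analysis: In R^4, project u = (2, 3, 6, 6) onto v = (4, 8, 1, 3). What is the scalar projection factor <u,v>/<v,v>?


Computing <u,v> = 2*4 + 3*8 + 6*1 + 6*3 = 56
Computing <v,v> = 4^2 + 8^2 + 1^2 + 3^2 = 90
Projection coefficient = 56/90 = 0.6222

0.6222


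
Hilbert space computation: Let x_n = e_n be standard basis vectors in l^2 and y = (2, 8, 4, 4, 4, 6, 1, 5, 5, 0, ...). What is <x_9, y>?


x_9 = e_9 is the standard basis vector with 1 in position 9.
<x_9, y> = y_9 = 5
As n -> infinity, <x_n, y> -> 0, confirming weak convergence of (x_n) to 0.

5


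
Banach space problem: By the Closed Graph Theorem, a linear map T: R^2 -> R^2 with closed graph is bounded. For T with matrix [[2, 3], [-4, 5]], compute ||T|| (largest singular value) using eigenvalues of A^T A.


A^T A = [[20, -14], [-14, 34]]
trace(A^T A) = 54, det(A^T A) = 484
discriminant = 54^2 - 4*484 = 980
Largest eigenvalue of A^T A = (trace + sqrt(disc))/2 = 42.6525
||T|| = sqrt(42.6525) = 6.5309

6.5309


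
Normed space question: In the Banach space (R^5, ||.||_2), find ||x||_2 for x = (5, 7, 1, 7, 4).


The l^2 norm = (sum |x_i|^2)^(1/2)
Sum of 2th powers = 25 + 49 + 1 + 49 + 16 = 140
||x||_2 = (140)^(1/2) = 11.8322

11.8322


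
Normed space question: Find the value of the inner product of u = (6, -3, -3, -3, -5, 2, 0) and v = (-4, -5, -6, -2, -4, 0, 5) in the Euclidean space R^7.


Computing the standard inner product <u, v> = sum u_i * v_i
= 6*-4 + -3*-5 + -3*-6 + -3*-2 + -5*-4 + 2*0 + 0*5
= -24 + 15 + 18 + 6 + 20 + 0 + 0
= 35

35


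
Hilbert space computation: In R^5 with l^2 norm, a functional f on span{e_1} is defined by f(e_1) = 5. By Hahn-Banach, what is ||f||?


The norm of f is given by ||f|| = sup_{||x||=1} |f(x)|.
On span{e_1}, ||e_1|| = 1, so ||f|| = |f(e_1)| / ||e_1||
= |5| / 1 = 5.0000

5.0000


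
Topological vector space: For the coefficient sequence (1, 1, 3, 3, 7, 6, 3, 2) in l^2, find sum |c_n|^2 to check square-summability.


sum |c_n|^2 = 1^2 + 1^2 + 3^2 + 3^2 + 7^2 + 6^2 + 3^2 + 2^2
= 1 + 1 + 9 + 9 + 49 + 36 + 9 + 4
= 118

118


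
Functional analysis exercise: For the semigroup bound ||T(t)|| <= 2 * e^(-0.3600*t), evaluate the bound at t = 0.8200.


||T(0.8200)|| <= 2 * exp(-0.3600 * 0.8200)
= 2 * exp(-0.2952)
= 2 * 0.7444
= 1.4888

1.4888


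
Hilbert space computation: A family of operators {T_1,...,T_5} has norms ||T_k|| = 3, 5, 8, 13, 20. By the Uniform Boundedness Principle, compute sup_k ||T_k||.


By the Uniform Boundedness Principle, the supremum of norms is finite.
sup_k ||T_k|| = max(3, 5, 8, 13, 20) = 20

20


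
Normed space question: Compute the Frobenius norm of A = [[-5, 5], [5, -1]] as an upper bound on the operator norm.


||A||_F^2 = sum a_ij^2
= (-5)^2 + 5^2 + 5^2 + (-1)^2
= 25 + 25 + 25 + 1 = 76
||A||_F = sqrt(76) = 8.7178

8.7178


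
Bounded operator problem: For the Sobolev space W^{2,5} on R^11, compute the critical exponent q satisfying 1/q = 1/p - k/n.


Using the Sobolev embedding formula: 1/q = 1/p - k/n
1/q = 1/5 - 2/11 = 1/55
q = 1/(1/55) = 55

55.0000


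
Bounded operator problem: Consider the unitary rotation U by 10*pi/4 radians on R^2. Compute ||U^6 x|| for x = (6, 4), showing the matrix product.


U is a rotation by theta = 10*pi/4
U^6 = rotation by 6*theta = 60*pi/4 = 4*pi/4 (mod 2*pi)
cos(4*pi/4) = -1.0000, sin(4*pi/4) = 0.0000
U^6 x = (-1.0000 * 6 - 0.0000 * 4, 0.0000 * 6 + -1.0000 * 4)
= (-6.0000, -4.0000)
||U^6 x|| = sqrt((-6.0000)^2 + (-4.0000)^2) = sqrt(52.0000) = 7.2111

7.2111


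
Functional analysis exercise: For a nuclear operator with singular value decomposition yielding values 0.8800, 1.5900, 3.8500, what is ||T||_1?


The nuclear norm is the sum of all singular values.
||T||_1 = 0.8800 + 1.5900 + 3.8500
= 6.3200

6.3200


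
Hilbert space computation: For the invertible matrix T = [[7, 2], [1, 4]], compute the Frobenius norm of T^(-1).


det(T) = 7*4 - 2*1 = 26
T^(-1) = (1/26) * [[4, -2], [-1, 7]] = [[0.1538, -0.0769], [-0.0385, 0.2692]]
||T^(-1)||_F^2 = 0.1538^2 + (-0.0769)^2 + (-0.0385)^2 + 0.2692^2 = 0.1036
||T^(-1)||_F = sqrt(0.1036) = 0.3218

0.3218


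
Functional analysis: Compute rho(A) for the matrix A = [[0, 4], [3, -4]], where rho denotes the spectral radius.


For a 2x2 matrix, eigenvalues satisfy lambda^2 - (trace)*lambda + det = 0
trace = 0 + -4 = -4
det = 0*-4 - 4*3 = -12
discriminant = (-4)^2 - 4*(-12) = 64
spectral radius = max |eigenvalue| = 6.0000

6.0000


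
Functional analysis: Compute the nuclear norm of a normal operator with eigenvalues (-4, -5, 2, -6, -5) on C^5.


For a normal operator, singular values equal |eigenvalues|.
Trace norm = sum |lambda_i| = 4 + 5 + 2 + 6 + 5
= 22

22


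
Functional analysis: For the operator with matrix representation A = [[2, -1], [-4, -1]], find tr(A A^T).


trace(A * A^T) = sum of squares of all entries
= 2^2 + (-1)^2 + (-4)^2 + (-1)^2
= 4 + 1 + 16 + 1
= 22

22


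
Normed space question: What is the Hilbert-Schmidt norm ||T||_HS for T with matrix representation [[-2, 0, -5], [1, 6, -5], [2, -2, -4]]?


The Hilbert-Schmidt norm is sqrt(sum of squares of all entries).
Sum of squares = (-2)^2 + 0^2 + (-5)^2 + 1^2 + 6^2 + (-5)^2 + 2^2 + (-2)^2 + (-4)^2
= 4 + 0 + 25 + 1 + 36 + 25 + 4 + 4 + 16 = 115
||T||_HS = sqrt(115) = 10.7238

10.7238


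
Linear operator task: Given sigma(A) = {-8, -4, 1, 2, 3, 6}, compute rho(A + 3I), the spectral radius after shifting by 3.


Spectrum of A + 3I = {-5, -1, 4, 5, 6, 9}
Spectral radius = max |lambda| over the shifted spectrum
= max(5, 1, 4, 5, 6, 9) = 9

9


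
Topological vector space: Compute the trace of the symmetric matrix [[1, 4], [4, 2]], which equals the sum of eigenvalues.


For a self-adjoint (symmetric) matrix, the eigenvalues are real.
The sum of eigenvalues equals the trace of the matrix.
trace = 1 + 2 = 3

3


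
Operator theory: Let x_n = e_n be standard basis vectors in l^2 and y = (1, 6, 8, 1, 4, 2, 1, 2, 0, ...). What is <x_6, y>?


x_6 = e_6 is the standard basis vector with 1 in position 6.
<x_6, y> = y_6 = 2
As n -> infinity, <x_n, y> -> 0, confirming weak convergence of (x_n) to 0.

2


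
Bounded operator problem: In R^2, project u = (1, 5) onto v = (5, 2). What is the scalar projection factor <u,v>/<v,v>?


Computing <u,v> = 1*5 + 5*2 = 15
Computing <v,v> = 5^2 + 2^2 = 29
Projection coefficient = 15/29 = 0.5172

0.5172


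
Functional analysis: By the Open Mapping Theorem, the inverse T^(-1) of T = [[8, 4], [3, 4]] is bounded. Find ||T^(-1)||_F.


det(T) = 8*4 - 4*3 = 20
T^(-1) = (1/20) * [[4, -4], [-3, 8]] = [[0.2000, -0.2000], [-0.1500, 0.4000]]
||T^(-1)||_F^2 = 0.2000^2 + (-0.2000)^2 + (-0.1500)^2 + 0.4000^2 = 0.2625
||T^(-1)||_F = sqrt(0.2625) = 0.5123

0.5123


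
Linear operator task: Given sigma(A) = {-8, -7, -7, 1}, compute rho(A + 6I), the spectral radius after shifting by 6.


Spectrum of A + 6I = {-2, -1, -1, 7}
Spectral radius = max |lambda| over the shifted spectrum
= max(2, 1, 1, 7) = 7

7


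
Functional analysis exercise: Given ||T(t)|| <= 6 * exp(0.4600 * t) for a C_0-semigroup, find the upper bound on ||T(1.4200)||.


||T(1.4200)|| <= 6 * exp(0.4600 * 1.4200)
= 6 * exp(0.6532)
= 6 * 1.9217
= 11.5301

11.5301


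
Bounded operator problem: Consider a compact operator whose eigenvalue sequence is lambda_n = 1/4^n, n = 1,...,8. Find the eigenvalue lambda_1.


The eigenvalue formula gives lambda_1 = 1/4^1
= 1/4
= 0.2500

0.2500


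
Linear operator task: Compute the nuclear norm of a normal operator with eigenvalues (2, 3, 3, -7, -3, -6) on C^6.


For a normal operator, singular values equal |eigenvalues|.
Trace norm = sum |lambda_i| = 2 + 3 + 3 + 7 + 3 + 6
= 24

24


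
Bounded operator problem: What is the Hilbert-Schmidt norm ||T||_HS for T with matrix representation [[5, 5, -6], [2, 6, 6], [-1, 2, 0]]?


The Hilbert-Schmidt norm is sqrt(sum of squares of all entries).
Sum of squares = 5^2 + 5^2 + (-6)^2 + 2^2 + 6^2 + 6^2 + (-1)^2 + 2^2 + 0^2
= 25 + 25 + 36 + 4 + 36 + 36 + 1 + 4 + 0 = 167
||T||_HS = sqrt(167) = 12.9228

12.9228


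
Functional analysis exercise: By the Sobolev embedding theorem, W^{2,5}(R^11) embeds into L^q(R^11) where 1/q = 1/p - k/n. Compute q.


Using the Sobolev embedding formula: 1/q = 1/p - k/n
1/q = 1/5 - 2/11 = 1/55
q = 1/(1/55) = 55

55.0000


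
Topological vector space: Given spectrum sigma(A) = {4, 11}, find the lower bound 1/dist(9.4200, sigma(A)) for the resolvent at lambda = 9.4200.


dist(9.4200, {4, 11}) = min(|9.4200 - 4|, |9.4200 - 11|)
= min(5.4200, 1.5800) = 1.5800
Resolvent bound = 1/1.5800 = 0.6329

0.6329


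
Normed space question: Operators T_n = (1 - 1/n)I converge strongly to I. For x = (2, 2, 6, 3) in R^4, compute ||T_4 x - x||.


T_4 x - x = (1 - 1/4)x - x = -x/4
||x|| = sqrt(53) = 7.2801
||T_4 x - x|| = ||x||/4 = 7.2801/4 = 1.8200

1.8200


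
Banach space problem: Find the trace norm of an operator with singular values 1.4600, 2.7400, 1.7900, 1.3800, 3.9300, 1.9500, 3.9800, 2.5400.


The nuclear norm is the sum of all singular values.
||T||_1 = 1.4600 + 2.7400 + 1.7900 + 1.3800 + 3.9300 + 1.9500 + 3.9800 + 2.5400
= 19.7700

19.7700


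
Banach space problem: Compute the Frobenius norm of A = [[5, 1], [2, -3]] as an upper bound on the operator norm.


||A||_F^2 = sum a_ij^2
= 5^2 + 1^2 + 2^2 + (-3)^2
= 25 + 1 + 4 + 9 = 39
||A||_F = sqrt(39) = 6.2450

6.2450


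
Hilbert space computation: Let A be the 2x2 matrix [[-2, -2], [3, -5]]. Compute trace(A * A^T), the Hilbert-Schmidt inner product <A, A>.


trace(A * A^T) = sum of squares of all entries
= (-2)^2 + (-2)^2 + 3^2 + (-5)^2
= 4 + 4 + 9 + 25
= 42

42


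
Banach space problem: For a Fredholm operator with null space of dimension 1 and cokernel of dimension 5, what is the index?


The Fredholm index is defined as ind(T) = dim(ker T) - dim(coker T)
= 1 - 5
= -4

-4


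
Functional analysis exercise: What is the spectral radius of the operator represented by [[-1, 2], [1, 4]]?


For a 2x2 matrix, eigenvalues satisfy lambda^2 - (trace)*lambda + det = 0
trace = -1 + 4 = 3
det = -1*4 - 2*1 = -6
discriminant = 3^2 - 4*(-6) = 33
spectral radius = max |eigenvalue| = 4.3723

4.3723


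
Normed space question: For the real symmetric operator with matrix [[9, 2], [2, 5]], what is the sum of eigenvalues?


For a self-adjoint (symmetric) matrix, the eigenvalues are real.
The sum of eigenvalues equals the trace of the matrix.
trace = 9 + 5 = 14

14


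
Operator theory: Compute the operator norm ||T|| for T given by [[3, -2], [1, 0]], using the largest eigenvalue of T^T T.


A^T A = [[10, -6], [-6, 4]]
trace(A^T A) = 14, det(A^T A) = 4
discriminant = 14^2 - 4*4 = 180
Largest eigenvalue of A^T A = (trace + sqrt(disc))/2 = 13.7082
||T|| = sqrt(13.7082) = 3.7025

3.7025


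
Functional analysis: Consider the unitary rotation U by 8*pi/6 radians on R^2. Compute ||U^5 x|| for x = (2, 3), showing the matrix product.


U is a rotation by theta = 8*pi/6
U^5 = rotation by 5*theta = 40*pi/6 = 4*pi/6 (mod 2*pi)
cos(4*pi/6) = -0.5000, sin(4*pi/6) = 0.8660
U^5 x = (-0.5000 * 2 - 0.8660 * 3, 0.8660 * 2 + -0.5000 * 3)
= (-3.5981, 0.2321)
||U^5 x|| = sqrt((-3.5981)^2 + 0.2321^2) = sqrt(13.0000) = 3.6056

3.6056


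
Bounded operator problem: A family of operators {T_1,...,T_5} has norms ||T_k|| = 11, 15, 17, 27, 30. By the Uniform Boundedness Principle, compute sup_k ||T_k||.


By the Uniform Boundedness Principle, the supremum of norms is finite.
sup_k ||T_k|| = max(11, 15, 17, 27, 30) = 30

30


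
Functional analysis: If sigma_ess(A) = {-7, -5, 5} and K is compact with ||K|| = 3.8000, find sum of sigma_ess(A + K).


By Weyl's theorem, the essential spectrum is invariant under compact perturbations.
sigma_ess(A + K) = sigma_ess(A) = {-7, -5, 5}
Sum = -7 + -5 + 5 = -7

-7


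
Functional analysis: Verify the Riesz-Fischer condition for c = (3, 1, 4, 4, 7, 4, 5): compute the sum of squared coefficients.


sum |c_n|^2 = 3^2 + 1^2 + 4^2 + 4^2 + 7^2 + 4^2 + 5^2
= 9 + 1 + 16 + 16 + 49 + 16 + 25
= 132

132


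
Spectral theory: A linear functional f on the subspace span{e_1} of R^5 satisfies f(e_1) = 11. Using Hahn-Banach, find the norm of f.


The norm of f is given by ||f|| = sup_{||x||=1} |f(x)|.
On span{e_1}, ||e_1|| = 1, so ||f|| = |f(e_1)| / ||e_1||
= |11| / 1 = 11.0000

11.0000


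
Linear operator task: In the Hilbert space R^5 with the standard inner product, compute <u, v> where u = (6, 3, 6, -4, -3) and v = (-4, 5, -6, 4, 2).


Computing the standard inner product <u, v> = sum u_i * v_i
= 6*-4 + 3*5 + 6*-6 + -4*4 + -3*2
= -24 + 15 + -36 + -16 + -6
= -67

-67


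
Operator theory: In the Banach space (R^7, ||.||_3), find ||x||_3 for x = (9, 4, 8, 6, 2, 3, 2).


The l^3 norm = (sum |x_i|^3)^(1/3)
Sum of 3th powers = 729 + 64 + 512 + 216 + 8 + 27 + 8 = 1564
||x||_3 = (1564)^(1/3) = 11.6077

11.6077


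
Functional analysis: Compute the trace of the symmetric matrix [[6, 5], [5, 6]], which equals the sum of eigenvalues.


For a self-adjoint (symmetric) matrix, the eigenvalues are real.
The sum of eigenvalues equals the trace of the matrix.
trace = 6 + 6 = 12

12


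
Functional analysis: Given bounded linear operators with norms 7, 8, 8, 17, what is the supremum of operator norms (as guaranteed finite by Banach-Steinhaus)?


By the Uniform Boundedness Principle, the supremum of norms is finite.
sup_k ||T_k|| = max(7, 8, 8, 17) = 17

17


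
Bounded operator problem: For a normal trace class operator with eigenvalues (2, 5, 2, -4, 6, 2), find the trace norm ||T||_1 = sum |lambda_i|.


For a normal operator, singular values equal |eigenvalues|.
Trace norm = sum |lambda_i| = 2 + 5 + 2 + 4 + 6 + 2
= 21

21


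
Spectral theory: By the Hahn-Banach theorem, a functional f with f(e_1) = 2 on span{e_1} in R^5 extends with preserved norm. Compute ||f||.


The norm of f is given by ||f|| = sup_{||x||=1} |f(x)|.
On span{e_1}, ||e_1|| = 1, so ||f|| = |f(e_1)| / ||e_1||
= |2| / 1 = 2.0000

2.0000


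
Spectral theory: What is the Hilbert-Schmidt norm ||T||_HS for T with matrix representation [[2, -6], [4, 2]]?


The Hilbert-Schmidt norm is sqrt(sum of squares of all entries).
Sum of squares = 2^2 + (-6)^2 + 4^2 + 2^2
= 4 + 36 + 16 + 4 = 60
||T||_HS = sqrt(60) = 7.7460

7.7460


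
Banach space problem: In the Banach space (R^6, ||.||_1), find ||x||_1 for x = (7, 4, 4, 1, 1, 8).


The l^1 norm equals the sum of absolute values of all components.
||x||_1 = 7 + 4 + 4 + 1 + 1 + 8
= 25

25.0000


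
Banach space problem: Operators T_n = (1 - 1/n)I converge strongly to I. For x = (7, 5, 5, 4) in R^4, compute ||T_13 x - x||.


T_13 x - x = (1 - 1/13)x - x = -x/13
||x|| = sqrt(115) = 10.7238
||T_13 x - x|| = ||x||/13 = 10.7238/13 = 0.8249

0.8249


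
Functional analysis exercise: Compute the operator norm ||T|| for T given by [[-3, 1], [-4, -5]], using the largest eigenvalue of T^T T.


A^T A = [[25, 17], [17, 26]]
trace(A^T A) = 51, det(A^T A) = 361
discriminant = 51^2 - 4*361 = 1157
Largest eigenvalue of A^T A = (trace + sqrt(disc))/2 = 42.5074
||T|| = sqrt(42.5074) = 6.5198

6.5198


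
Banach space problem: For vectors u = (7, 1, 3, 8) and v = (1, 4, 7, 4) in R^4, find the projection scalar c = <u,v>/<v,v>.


Computing <u,v> = 7*1 + 1*4 + 3*7 + 8*4 = 64
Computing <v,v> = 1^2 + 4^2 + 7^2 + 4^2 = 82
Projection coefficient = 64/82 = 0.7805

0.7805


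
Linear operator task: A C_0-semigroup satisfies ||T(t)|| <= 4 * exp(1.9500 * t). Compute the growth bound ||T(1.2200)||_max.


||T(1.2200)|| <= 4 * exp(1.9500 * 1.2200)
= 4 * exp(2.3790)
= 4 * 10.7941
= 43.1764

43.1764


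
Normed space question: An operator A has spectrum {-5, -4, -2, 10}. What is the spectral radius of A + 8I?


Spectrum of A + 8I = {3, 4, 6, 18}
Spectral radius = max |lambda| over the shifted spectrum
= max(3, 4, 6, 18) = 18

18


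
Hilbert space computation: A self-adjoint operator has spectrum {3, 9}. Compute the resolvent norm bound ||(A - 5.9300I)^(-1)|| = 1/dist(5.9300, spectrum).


dist(5.9300, {3, 9}) = min(|5.9300 - 3|, |5.9300 - 9|)
= min(2.9300, 3.0700) = 2.9300
Resolvent bound = 1/2.9300 = 0.3413

0.3413


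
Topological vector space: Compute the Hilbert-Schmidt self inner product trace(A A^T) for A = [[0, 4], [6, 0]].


trace(A * A^T) = sum of squares of all entries
= 0^2 + 4^2 + 6^2 + 0^2
= 0 + 16 + 36 + 0
= 52

52


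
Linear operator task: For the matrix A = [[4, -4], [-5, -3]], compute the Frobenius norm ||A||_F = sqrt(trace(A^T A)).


||A||_F^2 = sum a_ij^2
= 4^2 + (-4)^2 + (-5)^2 + (-3)^2
= 16 + 16 + 25 + 9 = 66
||A||_F = sqrt(66) = 8.1240

8.1240


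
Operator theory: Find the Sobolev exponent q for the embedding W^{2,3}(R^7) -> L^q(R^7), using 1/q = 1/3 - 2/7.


Using the Sobolev embedding formula: 1/q = 1/p - k/n
1/q = 1/3 - 2/7 = 1/21
q = 1/(1/21) = 21

21.0000


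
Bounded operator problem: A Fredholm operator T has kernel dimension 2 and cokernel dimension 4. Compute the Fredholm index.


The Fredholm index is defined as ind(T) = dim(ker T) - dim(coker T)
= 2 - 4
= -2

-2


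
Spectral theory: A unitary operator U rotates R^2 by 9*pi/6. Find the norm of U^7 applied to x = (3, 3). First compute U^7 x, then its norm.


U is a rotation by theta = 9*pi/6
U^7 = rotation by 7*theta = 63*pi/6 = 3*pi/6 (mod 2*pi)
cos(3*pi/6) = 0.0000, sin(3*pi/6) = 1.0000
U^7 x = (0.0000 * 3 - 1.0000 * 3, 1.0000 * 3 + 0.0000 * 3)
= (-3.0000, 3.0000)
||U^7 x|| = sqrt((-3.0000)^2 + 3.0000^2) = sqrt(18.0000) = 4.2426

4.2426


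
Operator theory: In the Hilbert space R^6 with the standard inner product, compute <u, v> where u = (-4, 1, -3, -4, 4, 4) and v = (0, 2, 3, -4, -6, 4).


Computing the standard inner product <u, v> = sum u_i * v_i
= -4*0 + 1*2 + -3*3 + -4*-4 + 4*-6 + 4*4
= 0 + 2 + -9 + 16 + -24 + 16
= 1

1


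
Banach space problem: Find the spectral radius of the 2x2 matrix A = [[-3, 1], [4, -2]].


For a 2x2 matrix, eigenvalues satisfy lambda^2 - (trace)*lambda + det = 0
trace = -3 + -2 = -5
det = -3*-2 - 1*4 = 2
discriminant = (-5)^2 - 4*(2) = 17
spectral radius = max |eigenvalue| = 4.5616

4.5616


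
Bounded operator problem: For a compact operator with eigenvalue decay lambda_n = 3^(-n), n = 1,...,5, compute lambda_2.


The eigenvalue formula gives lambda_2 = 1/3^2
= 1/9
= 0.1111

0.1111


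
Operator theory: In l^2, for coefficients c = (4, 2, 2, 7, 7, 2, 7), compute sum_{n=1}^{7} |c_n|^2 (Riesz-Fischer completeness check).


sum |c_n|^2 = 4^2 + 2^2 + 2^2 + 7^2 + 7^2 + 2^2 + 7^2
= 16 + 4 + 4 + 49 + 49 + 4 + 49
= 175

175


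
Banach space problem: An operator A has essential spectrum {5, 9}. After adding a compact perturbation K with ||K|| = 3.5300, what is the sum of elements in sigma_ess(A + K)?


By Weyl's theorem, the essential spectrum is invariant under compact perturbations.
sigma_ess(A + K) = sigma_ess(A) = {5, 9}
Sum = 5 + 9 = 14

14


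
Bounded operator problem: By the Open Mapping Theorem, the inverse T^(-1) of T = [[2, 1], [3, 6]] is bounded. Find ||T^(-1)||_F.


det(T) = 2*6 - 1*3 = 9
T^(-1) = (1/9) * [[6, -1], [-3, 2]] = [[0.6667, -0.1111], [-0.3333, 0.2222]]
||T^(-1)||_F^2 = 0.6667^2 + (-0.1111)^2 + (-0.3333)^2 + 0.2222^2 = 0.6173
||T^(-1)||_F = sqrt(0.6173) = 0.7857

0.7857


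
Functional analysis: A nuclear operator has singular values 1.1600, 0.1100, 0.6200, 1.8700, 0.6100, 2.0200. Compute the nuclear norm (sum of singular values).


The nuclear norm is the sum of all singular values.
||T||_1 = 1.1600 + 0.1100 + 0.6200 + 1.8700 + 0.6100 + 2.0200
= 6.3900

6.3900


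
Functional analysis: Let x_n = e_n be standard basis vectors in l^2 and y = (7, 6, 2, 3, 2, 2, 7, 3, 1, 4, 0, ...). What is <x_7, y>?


x_7 = e_7 is the standard basis vector with 1 in position 7.
<x_7, y> = y_7 = 7
As n -> infinity, <x_n, y> -> 0, confirming weak convergence of (x_n) to 0.

7


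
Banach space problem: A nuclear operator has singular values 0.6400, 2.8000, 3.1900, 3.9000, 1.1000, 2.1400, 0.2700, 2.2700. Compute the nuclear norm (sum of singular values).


The nuclear norm is the sum of all singular values.
||T||_1 = 0.6400 + 2.8000 + 3.1900 + 3.9000 + 1.1000 + 2.1400 + 0.2700 + 2.2700
= 16.3100

16.3100


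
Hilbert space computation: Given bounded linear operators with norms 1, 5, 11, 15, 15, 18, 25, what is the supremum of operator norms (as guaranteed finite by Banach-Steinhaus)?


By the Uniform Boundedness Principle, the supremum of norms is finite.
sup_k ||T_k|| = max(1, 5, 11, 15, 15, 18, 25) = 25

25


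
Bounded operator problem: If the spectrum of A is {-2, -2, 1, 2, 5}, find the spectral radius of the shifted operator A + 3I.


Spectrum of A + 3I = {1, 1, 4, 5, 8}
Spectral radius = max |lambda| over the shifted spectrum
= max(1, 1, 4, 5, 8) = 8

8


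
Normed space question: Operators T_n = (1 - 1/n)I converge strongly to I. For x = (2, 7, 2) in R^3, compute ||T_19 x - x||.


T_19 x - x = (1 - 1/19)x - x = -x/19
||x|| = sqrt(57) = 7.5498
||T_19 x - x|| = ||x||/19 = 7.5498/19 = 0.3974

0.3974


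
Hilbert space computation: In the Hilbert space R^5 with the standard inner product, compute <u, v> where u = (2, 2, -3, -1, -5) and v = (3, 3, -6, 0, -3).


Computing the standard inner product <u, v> = sum u_i * v_i
= 2*3 + 2*3 + -3*-6 + -1*0 + -5*-3
= 6 + 6 + 18 + 0 + 15
= 45

45


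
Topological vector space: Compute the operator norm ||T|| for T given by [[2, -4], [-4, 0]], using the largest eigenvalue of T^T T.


A^T A = [[20, -8], [-8, 16]]
trace(A^T A) = 36, det(A^T A) = 256
discriminant = 36^2 - 4*256 = 272
Largest eigenvalue of A^T A = (trace + sqrt(disc))/2 = 26.2462
||T|| = sqrt(26.2462) = 5.1231

5.1231


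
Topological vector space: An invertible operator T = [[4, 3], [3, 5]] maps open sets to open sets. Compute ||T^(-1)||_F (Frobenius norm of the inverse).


det(T) = 4*5 - 3*3 = 11
T^(-1) = (1/11) * [[5, -3], [-3, 4]] = [[0.4545, -0.2727], [-0.2727, 0.3636]]
||T^(-1)||_F^2 = 0.4545^2 + (-0.2727)^2 + (-0.2727)^2 + 0.3636^2 = 0.4876
||T^(-1)||_F = sqrt(0.4876) = 0.6983

0.6983


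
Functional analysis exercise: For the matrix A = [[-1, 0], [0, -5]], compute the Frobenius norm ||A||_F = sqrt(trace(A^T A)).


||A||_F^2 = sum a_ij^2
= (-1)^2 + 0^2 + 0^2 + (-5)^2
= 1 + 0 + 0 + 25 = 26
||A||_F = sqrt(26) = 5.0990

5.0990


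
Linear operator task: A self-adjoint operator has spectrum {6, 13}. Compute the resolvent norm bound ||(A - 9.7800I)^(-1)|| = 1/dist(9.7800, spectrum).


dist(9.7800, {6, 13}) = min(|9.7800 - 6|, |9.7800 - 13|)
= min(3.7800, 3.2200) = 3.2200
Resolvent bound = 1/3.2200 = 0.3106

0.3106


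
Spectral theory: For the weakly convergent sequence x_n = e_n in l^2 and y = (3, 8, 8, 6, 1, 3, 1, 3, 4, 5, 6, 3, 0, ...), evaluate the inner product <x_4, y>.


x_4 = e_4 is the standard basis vector with 1 in position 4.
<x_4, y> = y_4 = 6
As n -> infinity, <x_n, y> -> 0, confirming weak convergence of (x_n) to 0.

6


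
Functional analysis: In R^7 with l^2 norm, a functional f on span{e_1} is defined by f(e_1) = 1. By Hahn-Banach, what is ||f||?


The norm of f is given by ||f|| = sup_{||x||=1} |f(x)|.
On span{e_1}, ||e_1|| = 1, so ||f|| = |f(e_1)| / ||e_1||
= |1| / 1 = 1.0000

1.0000


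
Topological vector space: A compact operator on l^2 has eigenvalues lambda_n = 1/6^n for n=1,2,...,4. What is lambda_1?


The eigenvalue formula gives lambda_1 = 1/6^1
= 1/6
= 0.1667

0.1667


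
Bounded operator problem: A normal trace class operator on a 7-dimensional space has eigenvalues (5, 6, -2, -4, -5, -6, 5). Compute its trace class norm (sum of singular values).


For a normal operator, singular values equal |eigenvalues|.
Trace norm = sum |lambda_i| = 5 + 6 + 2 + 4 + 5 + 6 + 5
= 33

33


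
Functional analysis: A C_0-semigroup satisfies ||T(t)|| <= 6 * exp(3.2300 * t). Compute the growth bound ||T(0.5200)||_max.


||T(0.5200)|| <= 6 * exp(3.2300 * 0.5200)
= 6 * exp(1.6796)
= 6 * 5.3634
= 32.1805

32.1805


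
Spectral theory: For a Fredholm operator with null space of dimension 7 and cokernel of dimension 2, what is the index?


The Fredholm index is defined as ind(T) = dim(ker T) - dim(coker T)
= 7 - 2
= 5

5


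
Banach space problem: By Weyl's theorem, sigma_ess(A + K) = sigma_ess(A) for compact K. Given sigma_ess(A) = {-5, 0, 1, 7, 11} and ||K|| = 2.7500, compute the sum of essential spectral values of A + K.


By Weyl's theorem, the essential spectrum is invariant under compact perturbations.
sigma_ess(A + K) = sigma_ess(A) = {-5, 0, 1, 7, 11}
Sum = -5 + 0 + 1 + 7 + 11 = 14

14


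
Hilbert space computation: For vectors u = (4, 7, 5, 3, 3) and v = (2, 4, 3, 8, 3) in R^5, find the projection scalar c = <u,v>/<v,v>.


Computing <u,v> = 4*2 + 7*4 + 5*3 + 3*8 + 3*3 = 84
Computing <v,v> = 2^2 + 4^2 + 3^2 + 8^2 + 3^2 = 102
Projection coefficient = 84/102 = 0.8235

0.8235


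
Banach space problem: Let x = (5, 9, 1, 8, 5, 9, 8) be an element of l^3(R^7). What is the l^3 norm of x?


The l^3 norm = (sum |x_i|^3)^(1/3)
Sum of 3th powers = 125 + 729 + 1 + 512 + 125 + 729 + 512 = 2733
||x||_3 = (2733)^(1/3) = 13.9813

13.9813


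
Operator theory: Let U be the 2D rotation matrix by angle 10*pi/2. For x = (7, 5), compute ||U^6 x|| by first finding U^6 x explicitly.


U is a rotation by theta = 10*pi/2
U^6 = rotation by 6*theta = 60*pi/2 = 0*pi/2 (mod 2*pi)
cos(0*pi/2) = 1.0000, sin(0*pi/2) = 0.0000
U^6 x = (1.0000 * 7 - 0.0000 * 5, 0.0000 * 7 + 1.0000 * 5)
= (7.0000, 5.0000)
||U^6 x|| = sqrt(7.0000^2 + 5.0000^2) = sqrt(74.0000) = 8.6023

8.6023


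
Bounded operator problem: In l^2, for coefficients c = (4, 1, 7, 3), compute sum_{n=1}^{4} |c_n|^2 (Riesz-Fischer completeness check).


sum |c_n|^2 = 4^2 + 1^2 + 7^2 + 3^2
= 16 + 1 + 49 + 9
= 75

75


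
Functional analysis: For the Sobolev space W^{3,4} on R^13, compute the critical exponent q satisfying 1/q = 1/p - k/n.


Using the Sobolev embedding formula: 1/q = 1/p - k/n
1/q = 1/4 - 3/13 = 1/52
q = 1/(1/52) = 52

52.0000


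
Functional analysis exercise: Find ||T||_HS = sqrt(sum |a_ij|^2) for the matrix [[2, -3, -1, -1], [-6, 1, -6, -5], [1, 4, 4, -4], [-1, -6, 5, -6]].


The Hilbert-Schmidt norm is sqrt(sum of squares of all entries).
Sum of squares = 2^2 + (-3)^2 + (-1)^2 + (-1)^2 + (-6)^2 + 1^2 + (-6)^2 + (-5)^2 + 1^2 + 4^2 + 4^2 + (-4)^2 + (-1)^2 + (-6)^2 + 5^2 + (-6)^2
= 4 + 9 + 1 + 1 + 36 + 1 + 36 + 25 + 1 + 16 + 16 + 16 + 1 + 36 + 25 + 36 = 260
||T||_HS = sqrt(260) = 16.1245

16.1245


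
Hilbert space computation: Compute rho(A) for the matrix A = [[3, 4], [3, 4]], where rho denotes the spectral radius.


For a 2x2 matrix, eigenvalues satisfy lambda^2 - (trace)*lambda + det = 0
trace = 3 + 4 = 7
det = 3*4 - 4*3 = 0
discriminant = 7^2 - 4*(0) = 49
spectral radius = max |eigenvalue| = 7.0000

7.0000


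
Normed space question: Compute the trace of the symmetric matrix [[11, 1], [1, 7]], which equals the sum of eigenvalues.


For a self-adjoint (symmetric) matrix, the eigenvalues are real.
The sum of eigenvalues equals the trace of the matrix.
trace = 11 + 7 = 18

18


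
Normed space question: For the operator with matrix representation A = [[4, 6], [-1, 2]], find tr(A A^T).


trace(A * A^T) = sum of squares of all entries
= 4^2 + 6^2 + (-1)^2 + 2^2
= 16 + 36 + 1 + 4
= 57

57


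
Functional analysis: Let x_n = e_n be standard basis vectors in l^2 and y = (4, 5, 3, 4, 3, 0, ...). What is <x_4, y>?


x_4 = e_4 is the standard basis vector with 1 in position 4.
<x_4, y> = y_4 = 4
As n -> infinity, <x_n, y> -> 0, confirming weak convergence of (x_n) to 0.

4


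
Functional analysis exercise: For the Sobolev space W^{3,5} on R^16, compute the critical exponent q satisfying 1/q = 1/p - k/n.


Using the Sobolev embedding formula: 1/q = 1/p - k/n
1/q = 1/5 - 3/16 = 1/80
q = 1/(1/80) = 80

80.0000


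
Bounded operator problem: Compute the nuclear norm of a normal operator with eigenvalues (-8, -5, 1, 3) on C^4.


For a normal operator, singular values equal |eigenvalues|.
Trace norm = sum |lambda_i| = 8 + 5 + 1 + 3
= 17

17


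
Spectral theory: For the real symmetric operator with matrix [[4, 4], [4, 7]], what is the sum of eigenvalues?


For a self-adjoint (symmetric) matrix, the eigenvalues are real.
The sum of eigenvalues equals the trace of the matrix.
trace = 4 + 7 = 11

11


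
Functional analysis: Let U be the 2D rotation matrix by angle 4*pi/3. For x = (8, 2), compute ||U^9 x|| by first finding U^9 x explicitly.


U is a rotation by theta = 4*pi/3
U^9 = rotation by 9*theta = 36*pi/3 = 0*pi/3 (mod 2*pi)
cos(0*pi/3) = 1.0000, sin(0*pi/3) = 0.0000
U^9 x = (1.0000 * 8 - 0.0000 * 2, 0.0000 * 8 + 1.0000 * 2)
= (8.0000, 2.0000)
||U^9 x|| = sqrt(8.0000^2 + 2.0000^2) = sqrt(68.0000) = 8.2462

8.2462


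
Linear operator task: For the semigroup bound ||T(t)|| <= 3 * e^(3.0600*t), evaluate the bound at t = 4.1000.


||T(4.1000)|| <= 3 * exp(3.0600 * 4.1000)
= 3 * exp(12.5460)
= 3 * 280969.1062
= 842907.3187

842907.3187


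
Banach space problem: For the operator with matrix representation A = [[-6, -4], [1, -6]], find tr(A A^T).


trace(A * A^T) = sum of squares of all entries
= (-6)^2 + (-4)^2 + 1^2 + (-6)^2
= 36 + 16 + 1 + 36
= 89

89


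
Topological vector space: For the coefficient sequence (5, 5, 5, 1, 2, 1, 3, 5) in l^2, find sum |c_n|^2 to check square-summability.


sum |c_n|^2 = 5^2 + 5^2 + 5^2 + 1^2 + 2^2 + 1^2 + 3^2 + 5^2
= 25 + 25 + 25 + 1 + 4 + 1 + 9 + 25
= 115

115


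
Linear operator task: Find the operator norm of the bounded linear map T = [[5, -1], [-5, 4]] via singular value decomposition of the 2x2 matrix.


A^T A = [[50, -25], [-25, 17]]
trace(A^T A) = 67, det(A^T A) = 225
discriminant = 67^2 - 4*225 = 3589
Largest eigenvalue of A^T A = (trace + sqrt(disc))/2 = 63.4541
||T|| = sqrt(63.4541) = 7.9658

7.9658


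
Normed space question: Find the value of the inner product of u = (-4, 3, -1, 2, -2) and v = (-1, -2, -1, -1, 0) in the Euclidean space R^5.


Computing the standard inner product <u, v> = sum u_i * v_i
= -4*-1 + 3*-2 + -1*-1 + 2*-1 + -2*0
= 4 + -6 + 1 + -2 + 0
= -3

-3


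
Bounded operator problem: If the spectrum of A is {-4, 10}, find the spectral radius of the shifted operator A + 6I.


Spectrum of A + 6I = {2, 16}
Spectral radius = max |lambda| over the shifted spectrum
= max(2, 16) = 16

16


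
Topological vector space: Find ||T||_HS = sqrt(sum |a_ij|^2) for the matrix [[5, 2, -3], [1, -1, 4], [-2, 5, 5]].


The Hilbert-Schmidt norm is sqrt(sum of squares of all entries).
Sum of squares = 5^2 + 2^2 + (-3)^2 + 1^2 + (-1)^2 + 4^2 + (-2)^2 + 5^2 + 5^2
= 25 + 4 + 9 + 1 + 1 + 16 + 4 + 25 + 25 = 110
||T||_HS = sqrt(110) = 10.4881

10.4881


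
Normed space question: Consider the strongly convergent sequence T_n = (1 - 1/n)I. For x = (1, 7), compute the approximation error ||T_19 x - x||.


T_19 x - x = (1 - 1/19)x - x = -x/19
||x|| = sqrt(50) = 7.0711
||T_19 x - x|| = ||x||/19 = 7.0711/19 = 0.3722

0.3722


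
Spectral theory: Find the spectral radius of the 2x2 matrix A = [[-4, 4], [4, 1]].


For a 2x2 matrix, eigenvalues satisfy lambda^2 - (trace)*lambda + det = 0
trace = -4 + 1 = -3
det = -4*1 - 4*4 = -20
discriminant = (-3)^2 - 4*(-20) = 89
spectral radius = max |eigenvalue| = 6.2170

6.2170


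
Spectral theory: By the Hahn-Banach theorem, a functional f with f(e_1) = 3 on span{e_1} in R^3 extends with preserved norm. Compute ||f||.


The norm of f is given by ||f|| = sup_{||x||=1} |f(x)|.
On span{e_1}, ||e_1|| = 1, so ||f|| = |f(e_1)| / ||e_1||
= |3| / 1 = 3.0000

3.0000


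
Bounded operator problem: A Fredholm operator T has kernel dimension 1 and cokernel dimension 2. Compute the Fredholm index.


The Fredholm index is defined as ind(T) = dim(ker T) - dim(coker T)
= 1 - 2
= -1

-1
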